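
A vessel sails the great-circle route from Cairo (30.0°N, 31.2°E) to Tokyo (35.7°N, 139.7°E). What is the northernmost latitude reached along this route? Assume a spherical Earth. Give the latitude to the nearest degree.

≈ 48°N

The great circle lies in the plane with unit normal n̂ = (p₁ × p₂)/|p₁ × p₂|.
Here n̂_z ≈ +0.669; the vertex latitude is φ_max = arccos|n̂_z| ≈ 48.0°.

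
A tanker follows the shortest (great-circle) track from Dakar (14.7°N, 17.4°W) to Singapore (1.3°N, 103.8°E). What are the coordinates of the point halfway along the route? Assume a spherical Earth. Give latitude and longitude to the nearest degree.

≈ 16°N, 45°E

Write both endpoints as unit vectors p₁, p₂ with components (cos φ cos λ, cos φ sin λ, sin φ).
The central angle between the endpoints is δ = arccos(p₁·p₂) ≈ 2.089 rad (119.7°).
Interpolate at f = 1/2 with slerp weights a = sin((1−f)δ)/sin δ ≈ 0.995, b = sin(fδ)/sin δ ≈ 0.995.
p = a·p₁ + b·p₂ ≈ (0.681, 0.678, 0.275); φ = arcsin(p_z) ≈ 15.97°, λ = atan2(p_y, p_x) ≈ 44.88°.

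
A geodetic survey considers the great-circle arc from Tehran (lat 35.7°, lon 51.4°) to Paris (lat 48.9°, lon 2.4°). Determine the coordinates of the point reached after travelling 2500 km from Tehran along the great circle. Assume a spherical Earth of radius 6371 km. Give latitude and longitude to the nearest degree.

≈ lat 46°, lon 25°

From cos δ = sin φ₁ sin φ₂ + cos φ₁ cos φ₂ cos Δλ, the central angle is δ ≈ 0.660 rad (37.8°). The total great-circle distance is δ·R ≈ 0.660 × 6371 ≈ 4205 km, so the target fraction is f = 2500/4205 ≈ 0.595.
Interpolate at f ≈ 0.595 with slerp weights a = sin((1−f)δ)/sin δ ≈ 0.431, b = sin(fδ)/sin δ ≈ 0.624.
p = a·p₁ + b·p₂ ≈ (0.628, 0.291, 0.722); φ = arcsin(p_z) ≈ 46.19°, λ = atan2(p_y, p_x) ≈ 24.85°.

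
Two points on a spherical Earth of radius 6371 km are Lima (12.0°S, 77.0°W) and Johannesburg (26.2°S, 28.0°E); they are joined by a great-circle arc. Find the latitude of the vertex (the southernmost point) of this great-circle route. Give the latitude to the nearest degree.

The great circle lies in the plane with unit normal n̂ = (p₁ × p₂)/|p₁ × p₂|.
Here n̂_z ≈ +0.856; the vertex latitude is φ_max = arccos|n̂_z| ≈ 31.2°.

≈ 31°S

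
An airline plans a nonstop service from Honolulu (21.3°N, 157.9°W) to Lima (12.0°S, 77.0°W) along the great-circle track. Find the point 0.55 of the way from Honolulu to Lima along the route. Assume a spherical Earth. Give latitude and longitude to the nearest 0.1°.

From cos δ = sin φ₁ sin φ₂ + cos φ₁ cos φ₂ cos Δλ, the central angle is δ ≈ 1.502 rad (86.1°).
Interpolate at f = 0.55 with slerp weights a = sin((1−f)δ)/sin δ ≈ 0.627, b = sin(fδ)/sin δ ≈ 0.737.
p = a·p₁ + b·p₂ ≈ (-0.379, -0.922, 0.075); φ = arcsin(p_z) ≈ 4.28°, λ = atan2(p_y, p_x) ≈ -112.35°.

≈ 4.3°N, 112.3°W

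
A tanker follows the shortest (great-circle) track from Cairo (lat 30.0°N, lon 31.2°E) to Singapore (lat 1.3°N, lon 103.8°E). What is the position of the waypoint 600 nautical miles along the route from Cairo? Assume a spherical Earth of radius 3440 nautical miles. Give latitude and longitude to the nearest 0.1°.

≈ lat 28.2°N, lon 42.4°E

The haversine formula gives a central angle δ ≈ 1.297 rad (74.3°) between the endpoints. The total great-circle distance is δ·R ≈ 1.297 × 3440 ≈ 4462 nmi, so the target fraction is f = 600/4462 ≈ 0.134.
Interpolate at f ≈ 0.134 with slerp weights a = sin((1−f)δ)/sin δ ≈ 0.936, b = sin(fδ)/sin δ ≈ 0.180.
p = a·p₁ + b·p₂ ≈ (0.650, 0.595, 0.472); φ = arcsin(p_z) ≈ 28.17°, λ = atan2(p_y, p_x) ≈ 42.45°.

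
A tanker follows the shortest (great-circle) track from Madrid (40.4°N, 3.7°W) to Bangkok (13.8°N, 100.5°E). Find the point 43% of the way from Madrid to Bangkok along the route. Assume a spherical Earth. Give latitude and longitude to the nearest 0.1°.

≈ 41.6°N, 49.3°E

From cos δ = sin φ₁ sin φ₂ + cos φ₁ cos φ₂ cos Δλ, the central angle is δ ≈ 1.598 rad (91.5°).
Interpolate at f = 0.43 with slerp weights a = sin((1−f)δ)/sin δ ≈ 0.790, b = sin(fδ)/sin δ ≈ 0.634.
p = a·p₁ + b·p₂ ≈ (0.488, 0.567, 0.663); φ = arcsin(p_z) ≈ 41.56°, λ = atan2(p_y, p_x) ≈ 49.27°.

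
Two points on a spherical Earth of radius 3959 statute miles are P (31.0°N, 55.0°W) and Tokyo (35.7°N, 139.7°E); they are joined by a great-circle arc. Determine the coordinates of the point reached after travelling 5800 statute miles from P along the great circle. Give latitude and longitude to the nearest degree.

≈ (62°N, 153°E)

Convert each endpoint to a unit vector on the sphere (x = cos φ cos λ, y = cos φ sin λ, z = sin φ).
The central angle between the endpoints is δ = arccos(p₁·p₂) ≈ 1.953 rad (111.9°). The total great-circle distance is δ·R ≈ 1.953 × 3959 ≈ 7731 mi, so the target fraction is f = 5800/7731 ≈ 0.750.
Interpolate at f ≈ 0.750 with slerp weights a = sin((1−f)δ)/sin δ ≈ 0.505, b = sin(fδ)/sin δ ≈ 1.072.
p = a·p₁ + b·p₂ ≈ (-0.415, 0.208, 0.885); φ = arcsin(p_z) ≈ 62.31°, λ = atan2(p_y, p_x) ≈ 153.37°.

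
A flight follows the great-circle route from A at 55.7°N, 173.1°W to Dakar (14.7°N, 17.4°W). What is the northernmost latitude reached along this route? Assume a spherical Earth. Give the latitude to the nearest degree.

The great circle lies in the plane with unit normal n̂ = (p₁ × p₂)/|p₁ × p₂|.
Here n̂_z ≈ +0.234; the vertex latitude is φ_max = arccos|n̂_z| ≈ 76.5°.

≈ 76°N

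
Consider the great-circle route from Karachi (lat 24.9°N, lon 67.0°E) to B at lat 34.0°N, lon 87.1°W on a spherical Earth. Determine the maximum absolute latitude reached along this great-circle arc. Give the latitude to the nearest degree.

The great circle lies in the plane with unit normal n̂ = (p₁ × p₂)/|p₁ × p₂|.
Here n̂_z ≈ -0.366; the vertex latitude is φ_max = arccos|n̂_z| ≈ 68.5°.
Check via Clairaut: cos φ_max = |cos φ₁| · sin C = cos(24.9°)·sin(23.8°) ≈ 0.366, again giving ≈ 68.5°.

≈ 69°N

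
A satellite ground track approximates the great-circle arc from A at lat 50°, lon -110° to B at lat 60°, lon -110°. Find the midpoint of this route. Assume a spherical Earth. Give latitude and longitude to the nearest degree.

From cos δ = sin φ₁ sin φ₂ + cos φ₁ cos φ₂ cos Δλ, the central angle is δ ≈ 0.175 rad (10.0°).
Interpolate at f = 1/2 with slerp weights a = sin((1−f)δ)/sin δ ≈ 0.502, b = sin(fδ)/sin δ ≈ 0.502.
p = a·p₁ + b·p₂ ≈ (-0.196, -0.539, 0.819); φ = arcsin(p_z) ≈ 55.00°, λ = atan2(p_y, p_x) ≈ -110.00°.

≈ lat 55°, lon -110°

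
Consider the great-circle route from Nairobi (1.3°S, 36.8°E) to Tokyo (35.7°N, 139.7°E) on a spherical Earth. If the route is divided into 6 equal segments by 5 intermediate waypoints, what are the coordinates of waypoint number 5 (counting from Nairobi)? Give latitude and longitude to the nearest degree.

Write both endpoints as unit vectors p₁, p₂ with components (cos φ cos λ, cos φ sin λ, sin φ).
The central angle between the endpoints is δ = arccos(p₁·p₂) ≈ 1.767 rad (101.2°).
Interpolate at f = 5/6 with slerp weights a = sin((1−f)δ)/sin δ ≈ 0.296, b = sin(fδ)/sin δ ≈ 1.015.
p = a·p₁ + b·p₂ ≈ (-0.392, 0.710, 0.585); φ = arcsin(p_z) ≈ 35.82°, λ = atan2(p_y, p_x) ≈ 118.87°.

≈ (36°N, 119°E)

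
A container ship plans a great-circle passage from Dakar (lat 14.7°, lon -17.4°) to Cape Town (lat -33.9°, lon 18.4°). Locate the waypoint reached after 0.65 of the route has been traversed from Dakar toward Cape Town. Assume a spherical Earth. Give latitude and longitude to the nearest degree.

Write both endpoints as unit vectors p₁, p₂ with components (cos φ cos λ, cos φ sin λ, sin φ).
The central angle between the endpoints is δ = arccos(p₁·p₂) ≈ 1.036 rad (59.4°).
Interpolate at f = 0.65 with slerp weights a = sin((1−f)δ)/sin δ ≈ 0.412, b = sin(fδ)/sin δ ≈ 0.725.
p = a·p₁ + b·p₂ ≈ (0.951, 0.071, -0.300); φ = arcsin(p_z) ≈ -17.44°, λ = atan2(p_y, p_x) ≈ 4.25°.

≈ lat -17°, lon 4°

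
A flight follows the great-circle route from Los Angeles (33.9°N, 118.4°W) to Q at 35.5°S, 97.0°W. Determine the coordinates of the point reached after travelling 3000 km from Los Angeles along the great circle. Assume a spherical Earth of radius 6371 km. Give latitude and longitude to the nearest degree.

≈ 8°N, 110°W

Write both endpoints as unit vectors p₁, p₂ with components (cos φ cos λ, cos φ sin λ, sin φ).
The central angle between the endpoints is δ = arccos(p₁·p₂) ≈ 1.261 rad (72.2°). The total great-circle distance is δ·R ≈ 1.261 × 6371 ≈ 8031 km, so the target fraction is f = 3000/8031 ≈ 0.374.
Interpolate at f ≈ 0.374 with slerp weights a = sin((1−f)δ)/sin δ ≈ 0.746, b = sin(fδ)/sin δ ≈ 0.476.
p = a·p₁ + b·p₂ ≈ (-0.342, -0.929, 0.139); φ = arcsin(p_z) ≈ 8.01°, λ = atan2(p_y, p_x) ≈ -110.18°.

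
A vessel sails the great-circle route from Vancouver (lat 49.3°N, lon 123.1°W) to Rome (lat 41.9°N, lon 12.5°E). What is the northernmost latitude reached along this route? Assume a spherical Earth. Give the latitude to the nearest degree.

The great circle lies in the plane with unit normal n̂ = (p₁ × p₂)/|p₁ × p₂|.
Here n̂_z ≈ +0.344; the vertex latitude is φ_max = arccos|n̂_z| ≈ 69.9°.

≈ 70°N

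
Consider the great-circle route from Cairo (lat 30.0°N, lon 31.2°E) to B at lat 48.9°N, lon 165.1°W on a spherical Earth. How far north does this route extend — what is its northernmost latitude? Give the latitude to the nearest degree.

The great circle lies in the plane with unit normal n̂ = (p₁ × p₂)/|p₁ × p₂|.
Here n̂_z ≈ +0.162; the vertex latitude is φ_max = arccos|n̂_z| ≈ 80.7°.

≈ 81°N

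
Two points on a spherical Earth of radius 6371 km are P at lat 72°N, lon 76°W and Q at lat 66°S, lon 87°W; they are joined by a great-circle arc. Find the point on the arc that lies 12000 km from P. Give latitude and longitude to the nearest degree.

Convert each endpoint to a unit vector on the sphere (x = cos φ cos λ, y = cos φ sin λ, z = sin φ).
The central angle between the endpoints is δ = arccos(p₁·p₂) ≈ 2.412 rad (138.2°). The total great-circle distance is δ·R ≈ 2.412 × 6371 ≈ 15367 km, so the target fraction is f = 12000/15367 ≈ 0.781.
Interpolate at f ≈ 0.781 with slerp weights a = sin((1−f)δ)/sin δ ≈ 0.756, b = sin(fδ)/sin δ ≈ 1.427.
p = a·p₁ + b·p₂ ≈ (0.087, -0.807, -0.585); φ = arcsin(p_z) ≈ -35.78°, λ = atan2(p_y, p_x) ≈ -83.85°.

≈ lat 36°S, lon 84°W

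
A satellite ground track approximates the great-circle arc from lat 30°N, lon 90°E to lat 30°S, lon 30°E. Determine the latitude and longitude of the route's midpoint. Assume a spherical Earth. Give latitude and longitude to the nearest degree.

≈ lat 0°N, lon 60°E

From cos δ = sin φ₁ sin φ₂ + cos φ₁ cos φ₂ cos Δλ, the central angle is δ ≈ 1.445 rad (82.8°).
Interpolate at f = 1/2 with slerp weights a = sin((1−f)δ)/sin δ ≈ 0.667, b = sin(fδ)/sin δ ≈ 0.667.
p = a·p₁ + b·p₂ ≈ (0.500, 0.866, 0.000); φ = arcsin(p_z) ≈ 0.00°, λ = atan2(p_y, p_x) ≈ 60.00°.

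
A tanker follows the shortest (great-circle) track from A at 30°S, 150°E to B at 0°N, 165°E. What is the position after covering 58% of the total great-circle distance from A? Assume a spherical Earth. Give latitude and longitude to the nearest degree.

≈ 13°S, 159°E

Write both endpoints as unit vectors p₁, p₂ with components (cos φ cos λ, cos φ sin λ, sin φ).
The central angle between the endpoints is δ = arccos(p₁·p₂) ≈ 0.580 rad (33.2°).
Interpolate at f = 0.58 with slerp weights a = sin((1−f)δ)/sin δ ≈ 0.440, b = sin(fδ)/sin δ ≈ 0.602.
p = a·p₁ + b·p₂ ≈ (-0.912, 0.346, -0.220); φ = arcsin(p_z) ≈ -12.71°, λ = atan2(p_y, p_x) ≈ 159.20°.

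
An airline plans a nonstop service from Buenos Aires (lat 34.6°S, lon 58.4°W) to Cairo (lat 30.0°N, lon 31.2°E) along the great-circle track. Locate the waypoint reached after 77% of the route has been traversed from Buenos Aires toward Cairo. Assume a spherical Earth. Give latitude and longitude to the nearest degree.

Write both endpoints as unit vectors p₁, p₂ with components (cos φ cos λ, cos φ sin λ, sin φ).
The central angle between the endpoints is δ = arccos(p₁·p₂) ≈ 1.853 rad (106.2°).
Interpolate at f = 0.77 with slerp weights a = sin((1−f)δ)/sin δ ≈ 0.431, b = sin(fδ)/sin δ ≈ 1.031.
p = a·p₁ + b·p₂ ≈ (0.949, 0.160, 0.271); φ = arcsin(p_z) ≈ 15.71°, λ = atan2(p_y, p_x) ≈ 9.60°.

≈ lat 16°N, lon 10°E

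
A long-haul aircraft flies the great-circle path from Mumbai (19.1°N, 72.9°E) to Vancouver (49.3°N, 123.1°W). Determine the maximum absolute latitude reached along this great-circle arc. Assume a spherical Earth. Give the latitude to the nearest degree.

≈ 80°N

The great circle lies in the plane with unit normal n̂ = (p₁ × p₂)/|p₁ × p₂|.
Here n̂_z ≈ +0.181; the vertex latitude is φ_max = arccos|n̂_z| ≈ 79.6°.
Check via Clairaut: cos φ_max = |cos φ₁| · sin C = cos(19.1°)·sin(11.0°) ≈ 0.181, again giving ≈ 79.6°.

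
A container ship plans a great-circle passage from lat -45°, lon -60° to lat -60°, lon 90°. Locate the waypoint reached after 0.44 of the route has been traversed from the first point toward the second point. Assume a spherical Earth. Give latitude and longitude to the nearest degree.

≈ lat -74°, lon -30°

The haversine formula gives a central angle δ ≈ 1.260 rad (72.2°) between the endpoints.
Interpolate at f = 0.44 with slerp weights a = sin((1−f)δ)/sin δ ≈ 0.681, b = sin(fδ)/sin δ ≈ 0.553.
p = a·p₁ + b·p₂ ≈ (0.241, -0.141, -0.960); φ = arcsin(p_z) ≈ -73.81°, λ = atan2(p_y, p_x) ≈ -30.29°.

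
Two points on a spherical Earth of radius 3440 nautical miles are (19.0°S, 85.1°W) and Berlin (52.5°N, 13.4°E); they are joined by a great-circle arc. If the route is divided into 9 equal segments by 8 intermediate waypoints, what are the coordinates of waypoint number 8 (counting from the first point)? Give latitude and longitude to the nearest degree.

≈ (50°N, 6°W)

Write both endpoints as unit vectors p₁, p₂ with components (cos φ cos λ, cos φ sin λ, sin φ).
The central angle between the endpoints is δ = arccos(p₁·p₂) ≈ 1.921 rad (110.1°).
Interpolate at f = 8/9 with slerp weights a = sin((1−f)δ)/sin δ ≈ 0.226, b = sin(fδ)/sin δ ≈ 1.055.
p = a·p₁ + b·p₂ ≈ (0.643, -0.064, 0.763); φ = arcsin(p_z) ≈ 49.76°, λ = atan2(p_y, p_x) ≈ -5.66°.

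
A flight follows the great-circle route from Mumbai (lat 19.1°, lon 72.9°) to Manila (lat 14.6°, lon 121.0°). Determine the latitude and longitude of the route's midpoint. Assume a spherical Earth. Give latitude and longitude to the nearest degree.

≈ lat 18°, lon 97°

Write both endpoints as unit vectors p₁, p₂ with components (cos φ cos λ, cos φ sin λ, sin φ).
The central angle between the endpoints is δ = arccos(p₁·p₂) ≈ 0.805 rad (46.1°).
Interpolate at f = 1/2 with slerp weights a = sin((1−f)δ)/sin δ ≈ 0.543, b = sin(fδ)/sin δ ≈ 0.543.
p = a·p₁ + b·p₂ ≈ (-0.120, 0.942, 0.315); φ = arcsin(p_z) ≈ 18.35°, λ = atan2(p_y, p_x) ≈ 97.25°.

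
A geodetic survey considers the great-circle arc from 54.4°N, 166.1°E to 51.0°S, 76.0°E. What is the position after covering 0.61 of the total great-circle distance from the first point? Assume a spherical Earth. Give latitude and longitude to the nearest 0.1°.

Convert each endpoint to a unit vector on the sphere (x = cos φ cos λ, y = cos φ sin λ, z = sin φ).
The central angle between the endpoints is δ = arccos(p₁·p₂) ≈ 2.256 rad (129.2°).
Interpolate at f = 0.61 with slerp weights a = sin((1−f)δ)/sin δ ≈ 0.995, b = sin(fδ)/sin δ ≈ 1.267.
p = a·p₁ + b·p₂ ≈ (-0.369, 0.913, -0.175); φ = arcsin(p_z) ≈ -10.11°, λ = atan2(p_y, p_x) ≈ 112.03°.

≈ 10.1°S, 112.0°E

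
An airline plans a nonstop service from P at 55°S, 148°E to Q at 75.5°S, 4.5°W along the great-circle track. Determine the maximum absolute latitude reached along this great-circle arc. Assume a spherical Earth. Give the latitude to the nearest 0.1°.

The great circle lies in the plane with unit normal n̂ = (p₁ × p₂)/|p₁ × p₂|.
Here n̂_z ≈ -0.089; the vertex latitude is φ_max = arccos|n̂_z| ≈ 84.9°.
Check via Clairaut: cos φ_max = |cos φ₁| · sin C = cos(55.0°)·sin(171.1°) ≈ 0.089, again giving ≈ 84.9°.

≈ 84.9°S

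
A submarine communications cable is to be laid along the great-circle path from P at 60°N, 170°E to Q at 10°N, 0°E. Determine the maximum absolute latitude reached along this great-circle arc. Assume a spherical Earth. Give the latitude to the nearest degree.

The great circle lies in the plane with unit normal n̂ = (p₁ × p₂)/|p₁ × p₂|.
Here n̂_z ≈ -0.091; the vertex latitude is φ_max = arccos|n̂_z| ≈ 84.8°.

≈ 85°N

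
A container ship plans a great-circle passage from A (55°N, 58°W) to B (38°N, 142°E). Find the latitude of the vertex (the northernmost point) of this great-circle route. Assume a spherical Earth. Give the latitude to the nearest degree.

The great circle lies in the plane with unit normal n̂ = (p₁ × p₂)/|p₁ × p₂|.
Here n̂_z ≈ -0.155; the vertex latitude is φ_max = arccos|n̂_z| ≈ 81.1°.

≈ 81°N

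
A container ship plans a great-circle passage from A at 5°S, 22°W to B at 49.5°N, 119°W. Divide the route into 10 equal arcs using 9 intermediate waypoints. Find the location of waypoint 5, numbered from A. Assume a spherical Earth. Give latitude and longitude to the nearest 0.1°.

Convert each endpoint to a unit vector on the sphere (x = cos φ cos λ, y = cos φ sin λ, z = sin φ).
The central angle between the endpoints is δ = arccos(p₁·p₂) ≈ 1.716 rad (98.3°).
Interpolate at f = 5/10 with slerp weights a = sin((1−f)δ)/sin δ ≈ 0.765, b = sin(fδ)/sin δ ≈ 0.765.
p = a·p₁ + b·p₂ ≈ (0.466, -0.720, 0.515); φ = arcsin(p_z) ≈ 30.99°, λ = atan2(p_y, p_x) ≈ -57.10°.

≈ 31.0°N, 57.1°W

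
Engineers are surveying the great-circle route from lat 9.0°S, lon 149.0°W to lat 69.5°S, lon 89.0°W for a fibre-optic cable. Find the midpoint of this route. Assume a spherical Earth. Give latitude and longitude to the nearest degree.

≈ lat 42°S, lon 134°W

Write both endpoints as unit vectors p₁, p₂ with components (cos φ cos λ, cos φ sin λ, sin φ).
The central angle between the endpoints is δ = arccos(p₁·p₂) ≈ 1.246 rad (71.4°).
Interpolate at f = 1/2 with slerp weights a = sin((1−f)δ)/sin δ ≈ 0.616, b = sin(fδ)/sin δ ≈ 0.616.
p = a·p₁ + b·p₂ ≈ (-0.517, -0.529, -0.673); φ = arcsin(p_z) ≈ -42.29°, λ = atan2(p_y, p_x) ≈ -134.38°.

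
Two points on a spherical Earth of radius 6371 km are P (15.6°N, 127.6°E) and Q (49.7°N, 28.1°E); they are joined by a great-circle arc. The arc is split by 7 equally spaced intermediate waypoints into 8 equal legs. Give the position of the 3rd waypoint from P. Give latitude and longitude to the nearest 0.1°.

≈ (38.0°N, 102.4°E)

Write both endpoints as unit vectors p₁, p₂ with components (cos φ cos λ, cos φ sin λ, sin φ).
The central angle between the endpoints is δ = arccos(p₁·p₂) ≈ 1.468 rad (84.1°).
Interpolate at f = 3/8 with slerp weights a = sin((1−f)δ)/sin δ ≈ 0.798, b = sin(fδ)/sin δ ≈ 0.526.
p = a·p₁ + b·p₂ ≈ (-0.169, 0.769, 0.616); φ = arcsin(p_z) ≈ 38.01°, λ = atan2(p_y, p_x) ≈ 102.39°.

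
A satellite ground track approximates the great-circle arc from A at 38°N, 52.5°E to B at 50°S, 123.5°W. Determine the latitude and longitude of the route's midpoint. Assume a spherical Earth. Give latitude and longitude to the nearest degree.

From cos δ = sin φ₁ sin φ₂ + cos φ₁ cos φ₂ cos Δλ, the central angle is δ ≈ 2.926 rad (167.7°).
Interpolate at f = 1/2 with slerp weights a = sin((1−f)δ)/sin δ ≈ 4.654, b = sin(fδ)/sin δ ≈ 4.654.
p = a·p₁ + b·p₂ ≈ (0.581, 0.415, -0.700); φ = arcsin(p_z) ≈ -44.42°, λ = atan2(p_y, p_x) ≈ 35.51°.

≈ 44°S, 36°E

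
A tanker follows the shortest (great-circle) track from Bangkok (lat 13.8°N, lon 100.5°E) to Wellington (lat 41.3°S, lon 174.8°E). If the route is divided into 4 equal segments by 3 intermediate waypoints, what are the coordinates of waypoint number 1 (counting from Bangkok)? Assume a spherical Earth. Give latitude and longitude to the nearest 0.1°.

The haversine formula gives a central angle δ ≈ 1.531 rad (87.7°) between the endpoints.
Interpolate at f = 1/4 with slerp weights a = sin((1−f)δ)/sin δ ≈ 0.913, b = sin(fδ)/sin δ ≈ 0.374.
p = a·p₁ + b·p₂ ≈ (-0.441, 0.897, -0.029); φ = arcsin(p_z) ≈ -1.66°, λ = atan2(p_y, p_x) ≈ 116.19°.

≈ lat 1.7°S, lon 116.2°E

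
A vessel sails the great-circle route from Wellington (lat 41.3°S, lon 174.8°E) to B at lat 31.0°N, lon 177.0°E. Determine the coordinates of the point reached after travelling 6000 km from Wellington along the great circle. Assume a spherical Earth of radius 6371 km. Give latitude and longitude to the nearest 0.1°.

≈ lat 12.6°N, lon 176.4°E

Write both endpoints as unit vectors p₁, p₂ with components (cos φ cos λ, cos φ sin λ, sin φ).
The central angle between the endpoints is δ = arccos(p₁·p₂) ≈ 1.262 rad (72.3°). The total great-circle distance is δ·R ≈ 1.262 × 6371 ≈ 8043 km, so the target fraction is f = 6000/8043 ≈ 0.746.
Interpolate at f ≈ 0.746 with slerp weights a = sin((1−f)δ)/sin δ ≈ 0.331, b = sin(fδ)/sin δ ≈ 0.849.
p = a·p₁ + b·p₂ ≈ (-0.974, 0.061, 0.219); φ = arcsin(p_z) ≈ 12.64°, λ = atan2(p_y, p_x) ≈ 176.44°.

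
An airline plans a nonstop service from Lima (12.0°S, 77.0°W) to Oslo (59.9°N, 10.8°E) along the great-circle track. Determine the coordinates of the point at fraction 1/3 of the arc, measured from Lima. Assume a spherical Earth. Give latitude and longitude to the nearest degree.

The haversine formula gives a central angle δ ≈ 1.733 rad (99.3°) between the endpoints.
Interpolate at f = 1/3 with slerp weights a = sin((1−f)δ)/sin δ ≈ 0.927, b = sin(fδ)/sin δ ≈ 0.553.
p = a·p₁ + b·p₂ ≈ (0.476, -0.831, 0.286); φ = arcsin(p_z) ≈ 16.61°, λ = atan2(p_y, p_x) ≈ -60.18°.

≈ 17°N, 60°W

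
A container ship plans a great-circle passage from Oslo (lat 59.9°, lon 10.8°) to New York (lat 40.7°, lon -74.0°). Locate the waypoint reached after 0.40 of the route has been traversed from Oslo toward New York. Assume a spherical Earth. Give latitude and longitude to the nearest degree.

≈ lat 60°, lon -33°

Convert each endpoint to a unit vector on the sphere (x = cos φ cos λ, y = cos φ sin λ, z = sin φ).
The central angle between the endpoints is δ = arccos(p₁·p₂) ≈ 0.929 rad (53.2°).
Interpolate at f = 0.40 with slerp weights a = sin((1−f)δ)/sin δ ≈ 0.660, b = sin(fδ)/sin δ ≈ 0.453.
p = a·p₁ + b·p₂ ≈ (0.420, -0.268, 0.867); φ = arcsin(p_z) ≈ 60.10°, λ = atan2(p_y, p_x) ≈ -32.57°.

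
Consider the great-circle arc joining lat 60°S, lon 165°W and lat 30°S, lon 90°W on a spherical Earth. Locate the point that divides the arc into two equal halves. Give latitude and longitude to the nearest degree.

From cos δ = sin φ₁ sin φ₂ + cos φ₁ cos φ₂ cos Δλ, the central angle is δ ≈ 0.994 rad (57.0°).
Interpolate at f = 1/2 with slerp weights a = sin((1−f)δ)/sin δ ≈ 0.569, b = sin(fδ)/sin δ ≈ 0.569.
p = a·p₁ + b·p₂ ≈ (-0.275, -0.566, -0.777); φ = arcsin(p_z) ≈ -50.99°, λ = atan2(p_y, p_x) ≈ -115.88°.

≈ lat 51°S, lon 116°W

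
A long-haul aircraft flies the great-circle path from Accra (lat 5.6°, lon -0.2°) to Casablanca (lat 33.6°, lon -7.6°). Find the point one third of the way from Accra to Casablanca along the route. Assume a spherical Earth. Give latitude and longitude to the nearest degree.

≈ lat 15°, lon -2°

The haversine formula gives a central angle δ ≈ 0.503 rad (28.8°) between the endpoints.
Interpolate at f = 1/3 with slerp weights a = sin((1−f)δ)/sin δ ≈ 0.683, b = sin(fδ)/sin δ ≈ 0.346.
p = a·p₁ + b·p₂ ≈ (0.965, -0.041, 0.258); φ = arcsin(p_z) ≈ 14.96°, λ = atan2(p_y, p_x) ≈ -2.40°.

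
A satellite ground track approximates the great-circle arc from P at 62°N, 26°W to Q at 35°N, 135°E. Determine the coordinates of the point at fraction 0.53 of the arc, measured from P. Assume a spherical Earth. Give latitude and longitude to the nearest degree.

≈ 72°N, 117°E

Write both endpoints as unit vectors p₁, p₂ with components (cos φ cos λ, cos φ sin λ, sin φ).
The central angle between the endpoints is δ = arccos(p₁·p₂) ≈ 1.427 rad (81.8°).
Interpolate at f = 0.53 with slerp weights a = sin((1−f)δ)/sin δ ≈ 0.628, b = sin(fδ)/sin δ ≈ 0.694.
p = a·p₁ + b·p₂ ≈ (-0.137, 0.272, 0.952); φ = arcsin(p_z) ≈ 72.25°, λ = atan2(p_y, p_x) ≈ 116.64°.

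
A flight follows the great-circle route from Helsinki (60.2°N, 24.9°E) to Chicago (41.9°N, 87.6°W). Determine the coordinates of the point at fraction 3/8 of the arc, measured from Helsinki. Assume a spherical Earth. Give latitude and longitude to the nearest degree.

Write both endpoints as unit vectors p₁, p₂ with components (cos φ cos λ, cos φ sin λ, sin φ).
The central angle between the endpoints is δ = arccos(p₁·p₂) ≈ 1.117 rad (64.0°).
Interpolate at f = 3/8 with slerp weights a = sin((1−f)δ)/sin δ ≈ 0.715, b = sin(fδ)/sin δ ≈ 0.453.
p = a·p₁ + b·p₂ ≈ (0.337, -0.187, 0.923); φ = arcsin(p_z) ≈ 67.36°, λ = atan2(p_y, p_x) ≈ -29.05°.

≈ 67°N, 29°W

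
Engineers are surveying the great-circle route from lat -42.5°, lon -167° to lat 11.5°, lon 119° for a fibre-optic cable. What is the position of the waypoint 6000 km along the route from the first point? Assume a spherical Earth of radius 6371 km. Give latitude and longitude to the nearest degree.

≈ lat -12°, lon 142°

From cos δ = sin φ₁ sin φ₂ + cos φ₁ cos φ₂ cos Δλ, the central angle is δ ≈ 1.506 rad (86.3°). The total great-circle distance is δ·R ≈ 1.506 × 6371 ≈ 9597 km, so the target fraction is f = 6000/9597 ≈ 0.625.
Interpolate at f ≈ 0.625 with slerp weights a = sin((1−f)δ)/sin δ ≈ 0.536, b = sin(fδ)/sin δ ≈ 0.810.
p = a·p₁ + b·p₂ ≈ (-0.770, 0.606, -0.201); φ = arcsin(p_z) ≈ -11.58°, λ = atan2(p_y, p_x) ≈ 141.82°.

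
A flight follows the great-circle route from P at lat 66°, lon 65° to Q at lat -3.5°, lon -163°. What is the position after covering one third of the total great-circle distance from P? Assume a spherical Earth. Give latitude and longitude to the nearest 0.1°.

≈ lat 62.3°, lon 156.0°

Write both endpoints as unit vectors p₁, p₂ with components (cos φ cos λ, cos φ sin λ, sin φ).
The central angle between the endpoints is δ = arccos(p₁·p₂) ≈ 1.904 rad (109.1°).
Interpolate at f = 1/3 with slerp weights a = sin((1−f)δ)/sin δ ≈ 1.011, b = sin(fδ)/sin δ ≈ 0.628.
p = a·p₁ + b·p₂ ≈ (-0.425, 0.189, 0.885); φ = arcsin(p_z) ≈ 62.25°, λ = atan2(p_y, p_x) ≈ 155.99°.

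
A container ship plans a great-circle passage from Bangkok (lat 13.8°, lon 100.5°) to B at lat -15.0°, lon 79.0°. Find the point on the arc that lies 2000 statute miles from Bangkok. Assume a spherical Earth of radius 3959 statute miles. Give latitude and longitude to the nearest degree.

≈ lat -10°, lon 83°

From cos δ = sin φ₁ sin φ₂ + cos φ₁ cos φ₂ cos Δλ, the central angle is δ ≈ 0.625 rad (35.8°). The total great-circle distance is δ·R ≈ 0.625 × 3959 ≈ 2474 mi, so the target fraction is f = 2000/2474 ≈ 0.808.
Interpolate at f ≈ 0.808 with slerp weights a = sin((1−f)δ)/sin δ ≈ 0.204, b = sin(fδ)/sin δ ≈ 0.827.
p = a·p₁ + b·p₂ ≈ (0.116, 0.979, -0.165); φ = arcsin(p_z) ≈ -9.52°, λ = atan2(p_y, p_x) ≈ 83.22°.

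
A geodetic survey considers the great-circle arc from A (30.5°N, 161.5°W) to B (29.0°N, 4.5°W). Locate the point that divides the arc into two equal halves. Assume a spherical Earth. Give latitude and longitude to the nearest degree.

Write both endpoints as unit vectors p₁, p₂ with components (cos φ cos λ, cos φ sin λ, sin φ).
The central angle between the endpoints is δ = arccos(p₁·p₂) ≈ 2.035 rad (116.6°).
Interpolate at f = 1/2 with slerp weights a = sin((1−f)δ)/sin δ ≈ 0.951, b = sin(fδ)/sin δ ≈ 0.951.
p = a·p₁ + b·p₂ ≈ (0.052, -0.325, 0.944); φ = arcsin(p_z) ≈ 70.76°, λ = atan2(p_y, p_x) ≈ -80.89°.

≈ (71°N, 81°W)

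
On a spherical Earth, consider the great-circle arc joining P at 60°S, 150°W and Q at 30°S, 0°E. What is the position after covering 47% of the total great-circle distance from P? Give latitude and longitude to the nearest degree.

≈ 72°S, 35°W

The haversine formula gives a central angle δ ≈ 1.513 rad (86.7°) between the endpoints.
Interpolate at f = 0.47 with slerp weights a = sin((1−f)δ)/sin δ ≈ 0.720, b = sin(fδ)/sin δ ≈ 0.654.
p = a·p₁ + b·p₂ ≈ (0.254, -0.180, -0.950); φ = arcsin(p_z) ≈ -71.84°, λ = atan2(p_y, p_x) ≈ -35.27°.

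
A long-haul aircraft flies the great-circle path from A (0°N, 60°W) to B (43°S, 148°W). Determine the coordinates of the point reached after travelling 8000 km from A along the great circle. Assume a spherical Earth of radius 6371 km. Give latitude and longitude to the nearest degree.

≈ (40°S, 126°W)

Write both endpoints as unit vectors p₁, p₂ with components (cos φ cos λ, cos φ sin λ, sin φ).
The central angle between the endpoints is δ = arccos(p₁·p₂) ≈ 1.545 rad (88.5°). The total great-circle distance is δ·R ≈ 1.545 × 6371 ≈ 9845 km, so the target fraction is f = 8000/9845 ≈ 0.813.
Interpolate at f ≈ 0.813 with slerp weights a = sin((1−f)δ)/sin δ ≈ 0.286, b = sin(fδ)/sin δ ≈ 0.951.
p = a·p₁ + b·p₂ ≈ (-0.447, -0.616, -0.649); φ = arcsin(p_z) ≈ -40.44°, λ = atan2(p_y, p_x) ≈ -125.97°.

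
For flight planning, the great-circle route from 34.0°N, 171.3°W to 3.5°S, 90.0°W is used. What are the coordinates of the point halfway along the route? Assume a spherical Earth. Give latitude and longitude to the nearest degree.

≈ 20°N, 126°W

Write both endpoints as unit vectors p₁, p₂ with components (cos φ cos λ, cos φ sin λ, sin φ).
The central angle between the endpoints is δ = arccos(p₁·p₂) ≈ 1.480 rad (84.8°).
Interpolate at f = 1/2 with slerp weights a = sin((1−f)δ)/sin δ ≈ 0.677, b = sin(fδ)/sin δ ≈ 0.677.
p = a·p₁ + b·p₂ ≈ (-0.555, -0.761, 0.337); φ = arcsin(p_z) ≈ 19.71°, λ = atan2(p_y, p_x) ≈ -126.11°.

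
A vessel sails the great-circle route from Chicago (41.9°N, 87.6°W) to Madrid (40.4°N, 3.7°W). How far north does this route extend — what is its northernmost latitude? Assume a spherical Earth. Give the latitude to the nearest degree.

≈ 50°N

The great circle lies in the plane with unit normal n̂ = (p₁ × p₂)/|p₁ × p₂|.
Here n̂_z ≈ +0.648; the vertex latitude is φ_max = arccos|n̂_z| ≈ 49.6°.
Check via Clairaut: cos φ_max = |cos φ₁| · sin C = cos(41.9°)·sin(60.5°) ≈ 0.648, again giving ≈ 49.6°.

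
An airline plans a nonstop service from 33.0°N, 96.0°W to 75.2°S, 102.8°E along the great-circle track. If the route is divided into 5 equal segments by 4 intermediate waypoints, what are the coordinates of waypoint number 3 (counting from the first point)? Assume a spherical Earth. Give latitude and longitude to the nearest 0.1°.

The haversine formula gives a central angle δ ≈ 2.388 rad (136.8°) between the endpoints.
Interpolate at f = 3/5 with slerp weights a = sin((1−f)δ)/sin δ ≈ 1.193, b = sin(fδ)/sin δ ≈ 1.448.
p = a·p₁ + b·p₂ ≈ (-0.187, -0.635, -0.750); φ = arcsin(p_z) ≈ -48.57°, λ = atan2(p_y, p_x) ≈ -106.38°.

≈ 48.6°S, 106.4°W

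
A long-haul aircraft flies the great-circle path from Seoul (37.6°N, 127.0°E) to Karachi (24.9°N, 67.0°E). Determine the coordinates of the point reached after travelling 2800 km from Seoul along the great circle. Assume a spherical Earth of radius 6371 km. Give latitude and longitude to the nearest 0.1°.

≈ (35.2°N, 95.7°E)

From cos δ = sin φ₁ sin φ₂ + cos φ₁ cos φ₂ cos Δλ, the central angle is δ ≈ 0.907 rad (52.0°). The total great-circle distance is δ·R ≈ 0.907 × 6371 ≈ 5778 km, so the target fraction is f = 2800/5778 ≈ 0.485.
Interpolate at f ≈ 0.485 with slerp weights a = sin((1−f)δ)/sin δ ≈ 0.572, b = sin(fδ)/sin δ ≈ 0.540.
p = a·p₁ + b·p₂ ≈ (-0.081, 0.813, 0.577); φ = arcsin(p_z) ≈ 35.20°, λ = atan2(p_y, p_x) ≈ 95.71°.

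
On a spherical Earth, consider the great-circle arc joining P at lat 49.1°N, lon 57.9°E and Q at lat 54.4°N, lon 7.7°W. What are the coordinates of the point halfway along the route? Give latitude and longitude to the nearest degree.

Write both endpoints as unit vectors p₁, p₂ with components (cos φ cos λ, cos φ sin λ, sin φ).
The central angle between the endpoints is δ = arccos(p₁·p₂) ≈ 0.689 rad (39.5°).
Interpolate at f = 1/2 with slerp weights a = sin((1−f)δ)/sin δ ≈ 0.531, b = sin(fδ)/sin δ ≈ 0.531.
p = a·p₁ + b·p₂ ≈ (0.491, 0.253, 0.833); φ = arcsin(p_z) ≈ 56.45°, λ = atan2(p_y, p_x) ≈ 27.27°.

≈ lat 56°N, lon 27°E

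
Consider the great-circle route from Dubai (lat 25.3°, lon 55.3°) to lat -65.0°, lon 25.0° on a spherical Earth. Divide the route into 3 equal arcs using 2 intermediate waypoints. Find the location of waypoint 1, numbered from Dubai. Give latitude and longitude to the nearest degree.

≈ lat -5°, lon 49°

From cos δ = sin φ₁ sin φ₂ + cos φ₁ cos φ₂ cos Δλ, the central angle is δ ≈ 1.628 rad (93.3°).
Interpolate at f = 1/3 with slerp weights a = sin((1−f)δ)/sin δ ≈ 0.886, b = sin(fδ)/sin δ ≈ 0.517.
p = a·p₁ + b·p₂ ≈ (0.654, 0.751, -0.090); φ = arcsin(p_z) ≈ -5.18°, λ = atan2(p_y, p_x) ≈ 48.94°.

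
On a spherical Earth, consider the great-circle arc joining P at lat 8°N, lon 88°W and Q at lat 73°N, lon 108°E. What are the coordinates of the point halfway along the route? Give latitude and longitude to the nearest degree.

Convert each endpoint to a unit vector on the sphere (x = cos φ cos λ, y = cos φ sin λ, z = sin φ).
The central angle between the endpoints is δ = arccos(p₁·p₂) ≈ 1.717 rad (98.3°).
Interpolate at f = 1/2 with slerp weights a = sin((1−f)δ)/sin δ ≈ 0.765, b = sin(fδ)/sin δ ≈ 0.765.
p = a·p₁ + b·p₂ ≈ (-0.043, -0.544, 0.838); φ = arcsin(p_z) ≈ 56.91°, λ = atan2(p_y, p_x) ≈ -94.48°.

≈ lat 57°N, lon 94°W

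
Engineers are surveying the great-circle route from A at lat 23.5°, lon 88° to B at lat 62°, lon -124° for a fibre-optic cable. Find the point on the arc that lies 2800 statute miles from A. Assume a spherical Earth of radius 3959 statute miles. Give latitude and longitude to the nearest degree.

Convert each endpoint to a unit vector on the sphere (x = cos φ cos λ, y = cos φ sin λ, z = sin φ).
The central angle between the endpoints is δ = arccos(p₁·p₂) ≈ 1.584 rad (90.7°). The total great-circle distance is δ·R ≈ 1.584 × 3959 ≈ 6270 mi, so the target fraction is f = 2800/6270 ≈ 0.447.
Interpolate at f ≈ 0.447 with slerp weights a = sin((1−f)δ)/sin δ ≈ 0.769, b = sin(fδ)/sin δ ≈ 0.650.
p = a·p₁ + b·p₂ ≈ (-0.146, 0.452, 0.880); φ = arcsin(p_z) ≈ 61.67°, λ = atan2(p_y, p_x) ≈ 107.92°.

≈ lat 62°, lon 108°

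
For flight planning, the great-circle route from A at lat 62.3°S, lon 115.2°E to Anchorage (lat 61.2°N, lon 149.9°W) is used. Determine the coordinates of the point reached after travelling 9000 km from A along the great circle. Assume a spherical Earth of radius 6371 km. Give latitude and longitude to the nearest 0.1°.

Convert each endpoint to a unit vector on the sphere (x = cos φ cos λ, y = cos φ sin λ, z = sin φ).
The central angle between the endpoints is δ = arccos(p₁·p₂) ≈ 2.490 rad (142.7°). The total great-circle distance is δ·R ≈ 2.490 × 6371 ≈ 15863 km, so the target fraction is f = 9000/15863 ≈ 0.567.
Interpolate at f ≈ 0.567 with slerp weights a = sin((1−f)δ)/sin δ ≈ 1.452, b = sin(fδ)/sin δ ≈ 1.628.
p = a·p₁ + b·p₂ ≈ (-0.966, 0.217, 0.141); φ = arcsin(p_z) ≈ 8.12°, λ = atan2(p_y, p_x) ≈ 167.32°.

≈ lat 8.1°N, lon 167.3°E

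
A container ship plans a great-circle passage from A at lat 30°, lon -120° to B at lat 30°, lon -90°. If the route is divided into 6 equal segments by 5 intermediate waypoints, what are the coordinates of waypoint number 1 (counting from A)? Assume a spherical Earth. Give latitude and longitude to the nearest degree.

Convert each endpoint to a unit vector on the sphere (x = cos φ cos λ, y = cos φ sin λ, z = sin φ).
The central angle between the endpoints is δ = arccos(p₁·p₂) ≈ 0.452 rad (25.9°).
Interpolate at f = 1/6 with slerp weights a = sin((1−f)δ)/sin δ ≈ 0.842, b = sin(fδ)/sin δ ≈ 0.172.
p = a·p₁ + b·p₂ ≈ (-0.365, -0.781, 0.507); φ = arcsin(p_z) ≈ 30.48°, λ = atan2(p_y, p_x) ≈ -115.03°.

≈ lat 30°, lon -115°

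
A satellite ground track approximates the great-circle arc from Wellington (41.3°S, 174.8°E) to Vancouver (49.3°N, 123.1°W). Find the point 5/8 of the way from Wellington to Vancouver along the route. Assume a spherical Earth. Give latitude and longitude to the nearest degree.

From cos δ = sin φ₁ sin φ₂ + cos φ₁ cos φ₂ cos Δλ, the central angle is δ ≈ 1.845 rad (105.7°).
Interpolate at f = 5/8 with slerp weights a = sin((1−f)δ)/sin δ ≈ 0.663, b = sin(fδ)/sin δ ≈ 0.950.
p = a·p₁ + b·p₂ ≈ (-0.834, -0.474, 0.282); φ = arcsin(p_z) ≈ 16.41°, λ = atan2(p_y, p_x) ≈ -150.41°.

≈ 16°N, 150°W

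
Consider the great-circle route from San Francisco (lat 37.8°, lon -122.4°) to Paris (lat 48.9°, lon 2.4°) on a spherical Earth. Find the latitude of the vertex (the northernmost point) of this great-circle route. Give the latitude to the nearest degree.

The great circle lies in the plane with unit normal n̂ = (p₁ × p₂)/|p₁ × p₂|.
Here n̂_z ≈ +0.432; the vertex latitude is φ_max = arccos|n̂_z| ≈ 64.4°.

≈ 64°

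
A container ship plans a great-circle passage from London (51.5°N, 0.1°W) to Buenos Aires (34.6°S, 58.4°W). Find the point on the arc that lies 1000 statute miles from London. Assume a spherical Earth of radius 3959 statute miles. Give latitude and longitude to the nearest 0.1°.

From cos δ = sin φ₁ sin φ₂ + cos φ₁ cos φ₂ cos Δλ, the central angle is δ ≈ 1.747 rad (100.1°). The total great-circle distance is δ·R ≈ 1.747 × 3959 ≈ 6916 mi, so the target fraction is f = 1000/6916 ≈ 0.145.
Interpolate at f ≈ 0.145 with slerp weights a = sin((1−f)δ)/sin δ ≈ 1.013, b = sin(fδ)/sin δ ≈ 0.254.
p = a·p₁ + b·p₂ ≈ (0.740, -0.179, 0.648); φ = arcsin(p_z) ≈ 40.42°, λ = atan2(p_y, p_x) ≈ -13.60°.

≈ 40.4°N, 13.6°W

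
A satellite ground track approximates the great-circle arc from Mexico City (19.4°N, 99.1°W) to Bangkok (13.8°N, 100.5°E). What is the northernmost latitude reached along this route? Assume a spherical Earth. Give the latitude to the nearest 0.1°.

≈ 60.4°N

The great circle lies in the plane with unit normal n̂ = (p₁ × p₂)/|p₁ × p₂|.
Here n̂_z ≈ -0.495; the vertex latitude is φ_max = arccos|n̂_z| ≈ 60.4°.
Check via Clairaut: cos φ_max = |cos φ₁| · sin C = cos(19.4°)·sin(31.6°) ≈ 0.495, again giving ≈ 60.4°.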